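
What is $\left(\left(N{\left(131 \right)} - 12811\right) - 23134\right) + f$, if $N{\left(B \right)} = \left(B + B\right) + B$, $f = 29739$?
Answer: $-5813$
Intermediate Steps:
$N{\left(B \right)} = 3 B$ ($N{\left(B \right)} = 2 B + B = 3 B$)
$\left(\left(N{\left(131 \right)} - 12811\right) - 23134\right) + f = \left(\left(3 \cdot 131 - 12811\right) - 23134\right) + 29739 = \left(\left(393 - 12811\right) - 23134\right) + 29739 = \left(-12418 - 23134\right) + 29739 = -35552 + 29739 = -5813$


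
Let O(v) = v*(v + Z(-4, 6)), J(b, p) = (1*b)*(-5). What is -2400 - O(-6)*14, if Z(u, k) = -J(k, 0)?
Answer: -384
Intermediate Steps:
J(b, p) = -5*b (J(b, p) = b*(-5) = -5*b)
Z(u, k) = 5*k (Z(u, k) = -(-5)*k = 5*k)
O(v) = v*(30 + v) (O(v) = v*(v + 5*6) = v*(v + 30) = v*(30 + v))
-2400 - O(-6)*14 = -2400 - (-6*(30 - 6))*14 = -2400 - (-6*24)*14 = -2400 - (-144)*14 = -2400 - 1*(-2016) = -2400 + 2016 = -384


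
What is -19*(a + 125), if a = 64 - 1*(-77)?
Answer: -5054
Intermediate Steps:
a = 141 (a = 64 + 77 = 141)
-19*(a + 125) = -19*(141 + 125) = -19*266 = -5054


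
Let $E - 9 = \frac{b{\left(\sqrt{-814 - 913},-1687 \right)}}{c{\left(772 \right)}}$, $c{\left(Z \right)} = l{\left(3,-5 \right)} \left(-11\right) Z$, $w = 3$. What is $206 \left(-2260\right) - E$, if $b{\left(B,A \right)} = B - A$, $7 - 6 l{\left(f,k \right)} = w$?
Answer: $- \frac{7907218835}{16984} + \frac{3 i \sqrt{1727}}{16984} \approx -4.6557 \cdot 10^{5} + 0.0073405 i$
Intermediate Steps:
$l{\left(f,k \right)} = \frac{2}{3}$ ($l{\left(f,k \right)} = \frac{7}{6} - \frac{1}{2} = \frac{2}{3}$)
$c{\left(Z \right)} = - \frac{22 Z}{3}$ ($c{\left(Z \right)} = \frac{2}{3} \left(-11\right) Z = - \frac{22 Z}{3}$)
$E = \frac{147795}{16984} - \frac{3 i \sqrt{1727}}{16984}$ ($E = 9 + \frac{\sqrt{-814 - 913} - -1687}{\left(- \frac{22}{3}\right) 772} = 9 + \frac{\sqrt{-1727} + 1687}{- \frac{16984}{3}} = 9 + \left(i \sqrt{1727} + 1687\right) \left(- \frac{3}{16984}\right) = 9 + \left(1687 + i \sqrt{1727}\right) \left(- \frac{3}{16984}\right) = 9 - \left(\frac{5061}{16984} + \frac{3 i \sqrt{1727}}{16984}\right) = \frac{147795}{16984} - \frac{3 i \sqrt{1727}}{16984} \approx 8.702 - 0.0073405 i$)
$206 \left(-2260\right) - E = 206 \left(-2260\right) - \left(\frac{147795}{16984} - \frac{3 i \sqrt{1727}}{16984}\right) = -465560 - \left(\frac{147795}{16984} - \frac{3 i \sqrt{1727}}{16984}\right) = - \frac{7907218835}{16984} + \frac{3 i \sqrt{1727}}{16984}$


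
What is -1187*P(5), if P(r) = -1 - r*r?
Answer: 30862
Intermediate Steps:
P(r) = -1 - r**2
-1187*P(5) = -1187*(-1 - 1*5**2) = -1187*(-1 - 1*25) = -1187*(-1 - 25) = -1187*(-26) = 30862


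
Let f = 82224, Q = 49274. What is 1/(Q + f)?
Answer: 1/131498 ≈ 7.6047e-6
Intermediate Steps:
1/(Q + f) = 1/(49274 + 82224) = 1/131498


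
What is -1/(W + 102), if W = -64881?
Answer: 1/64779 ≈ 1.5437e-5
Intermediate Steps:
-1/(W + 102) = -1/(-64881 + 102) = -1/(-64779) = -1*(-1/64779) = 1/64779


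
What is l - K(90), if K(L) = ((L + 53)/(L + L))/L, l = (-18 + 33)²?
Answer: 3644857/16200 ≈ 224.99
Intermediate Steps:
l = 225 (l = 15² = 225)
K(L) = (53 + L)/(2*L²) (K(L) = ((53 + L)/((2*L)))/L = ((53 + L)*(1/(2*L)))/L = ((53 + L)/(2*L))/L = (53 + L)/(2*L²))
l - K(90) = 225 - (53 + 90)/(2*90²) = 225 - 143/(2*8100) = 225 - 1*143/16200 = 225 - 143/16200 = 3644857/16200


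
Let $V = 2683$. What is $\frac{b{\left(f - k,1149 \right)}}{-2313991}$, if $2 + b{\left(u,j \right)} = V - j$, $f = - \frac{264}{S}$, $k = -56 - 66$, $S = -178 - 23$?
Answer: $- \frac{1532}{2313991} \approx -0.00066206$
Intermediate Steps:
$S = -201$ ($S = -178 - 23 = -201$)
$k = -122$ ($k = -56 - 66 = -122$)
$f = \frac{88}{67}$ ($f = - \frac{264}{-201} = \left(-264\right) \left(- \frac{1}{201}\right) = \frac{88}{67} \approx 1.3134$)
$b{\left(u,j \right)} = 2681 - j$ ($b{\left(u,j \right)} = -2 - \left(-2683 + j\right) = 2681 - j$)
$\frac{b{\left(f - k,1149 \right)}}{-2313991} = \frac{2681 - 1149}{-2313991} = \left(2681 - 1149\right) \left(- \frac{1}{2313991}\right) = 1532 \left(- \frac{1}{2313991}\right) = - \frac{1532}{2313991}$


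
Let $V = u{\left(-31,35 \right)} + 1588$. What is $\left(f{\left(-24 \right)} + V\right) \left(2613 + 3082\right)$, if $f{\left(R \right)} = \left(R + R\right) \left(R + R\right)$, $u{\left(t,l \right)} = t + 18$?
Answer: $22090905$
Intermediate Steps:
$u{\left(t,l \right)} = 18 + t$
$f{\left(R \right)} = 4 R^{2}$ ($f{\left(R \right)} = 2 R 2 R = 4 R^{2}$)
$V = 1575$ ($V = \left(18 - 31\right) + 1588 = -13 + 1588 = 1575$)
$\left(f{\left(-24 \right)} + V\right) \left(2613 + 3082\right) = \left(4 \left(-24\right)^{2} + 1575\right) \left(2613 + 3082\right) = \left(4 \cdot 576 + 1575\right) 5695 = \left(2304 + 1575\right) 5695 = 3879 \cdot 5695 = 22090905$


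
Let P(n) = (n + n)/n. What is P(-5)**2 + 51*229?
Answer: 11683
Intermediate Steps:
P(n) = 2 (P(n) = (2*n)/n = 2)
P(-5)**2 + 51*229 = 2**2 + 51*229 = 4 + 11679 = 11683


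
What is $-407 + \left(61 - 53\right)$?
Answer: $-399$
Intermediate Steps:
$-407 + \left(61 - 53\right) = -407 + 8 = -399$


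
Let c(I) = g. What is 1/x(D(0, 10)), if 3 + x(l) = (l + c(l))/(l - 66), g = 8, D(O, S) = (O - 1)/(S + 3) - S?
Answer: -989/2940 ≈ -0.33639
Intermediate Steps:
D(O, S) = -S + (-1 + O)/(3 + S) (D(O, S) = (-1 + O)/(3 + S) - S = -S + (-1 + O)/(3 + S))
c(I) = 8
x(l) = -3 + (8 + l)/(-66 + l) (x(l) = -3 + (l + 8)/(l - 66) = -3 + (8 + l)/(-66 + l))
1/x(D(0, 10)) = 1/(2*(103 - (-1 + 0 - 1*10² - 3*10)/(3 + 10))/(-66 + (-1 + 0 - 1*10² - 3*10)/(3 + 10))) = 1/(2*(103 - (-1 + 0 - 1*100 - 30)/13)/(-66 + (-1 + 0 - 1*100 - 30)/13)) = 1/(2*(103 - (-1 + 0 - 100 - 30)/13)/(-66 + (-1 + 0 - 100 - 30)/13)) = 1/(2*(103 - (-131)/13)/(-66 + (1/13)*(-131))) = 1/(2*(103 - 1*(-131/13))/(-66 - 131/13)) = 1/(2*(103 + 131/13)/(-989/13)) = 1/(2*(-13/989)*(1470/13)) = 1/(-2940/989) = -989/2940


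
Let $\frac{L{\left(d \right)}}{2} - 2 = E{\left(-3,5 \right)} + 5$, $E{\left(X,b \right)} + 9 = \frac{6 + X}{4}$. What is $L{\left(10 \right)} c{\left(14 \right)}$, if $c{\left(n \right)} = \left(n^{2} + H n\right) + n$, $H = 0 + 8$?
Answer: $-805$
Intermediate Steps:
$E{\left(X,b \right)} = - \frac{15}{2} + \frac{X}{4}$ ($E{\left(X,b \right)} = -9 + \frac{6 + X}{4} = -9 + \left(\frac{3}{2} + \frac{X}{4}\right) = - \frac{15}{2} + \frac{X}{4}$)
$H = 8$
$L{\left(d \right)} = - \frac{5}{2}$ ($L{\left(d \right)} = 4 + 2 \left(\left(- \frac{15}{2} + \frac{1}{4} \left(-3\right)\right) + 5\right) = 4 + 2 \left(\left(- \frac{15}{2} - \frac{3}{4}\right) + 5\right) = 4 + 2 \left(- \frac{33}{4} + 5\right) = 4 + 2 \left(- \frac{13}{4}\right) = 4 - \frac{13}{2} = - \frac{5}{2}$)
$c{\left(n \right)} = n^{2} + 9 n$ ($c{\left(n \right)} = \left(n^{2} + 8 n\right) + n = n^{2} + 9 n$)
$L{\left(10 \right)} c{\left(14 \right)} = - \frac{5 \cdot 14 \left(9 + 14\right)}{2} = - \frac{5 \cdot 14 \cdot 23}{2} = \left(- \frac{5}{2}\right) 322 = -805$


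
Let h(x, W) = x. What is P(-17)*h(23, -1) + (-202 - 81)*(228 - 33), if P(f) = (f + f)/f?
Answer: -55139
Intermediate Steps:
P(f) = 2 (P(f) = (2*f)/f = 2)
P(-17)*h(23, -1) + (-202 - 81)*(228 - 33) = 2*23 + (-202 - 81)*(228 - 33) = 46 - 283*195 = 46 - 55185 = -55139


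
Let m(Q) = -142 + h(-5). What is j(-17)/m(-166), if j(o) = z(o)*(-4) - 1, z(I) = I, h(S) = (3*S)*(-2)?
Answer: -67/112 ≈ -0.59821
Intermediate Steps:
h(S) = -6*S
j(o) = -1 - 4*o (j(o) = o*(-4) - 1 = -4*o - 1 = -1 - 4*o)
m(Q) = -112 (m(Q) = -142 - 6*(-5) = -142 + 30 = -112)
j(-17)/m(-166) = (-1 - 4*(-17))/(-112) = (-1 + 68)*(-1/112) = 67*(-1/112) = -67/112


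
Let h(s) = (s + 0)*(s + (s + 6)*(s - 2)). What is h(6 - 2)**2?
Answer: 9216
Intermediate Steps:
h(s) = s*(s + (-2 + s)*(6 + s)) (h(s) = s*(s + (6 + s)*(-2 + s)) = s*(s + (-2 + s)*(6 + s)))
h(6 - 2)**2 = ((6 - 2)*(-12 + (6 - 2)**2 + 5*(6 - 2)))**2 = (4*(-12 + 4**2 + 5*4))**2 = (4*(-12 + 16 + 20))**2 = (4*24)**2 = 96**2 = 9216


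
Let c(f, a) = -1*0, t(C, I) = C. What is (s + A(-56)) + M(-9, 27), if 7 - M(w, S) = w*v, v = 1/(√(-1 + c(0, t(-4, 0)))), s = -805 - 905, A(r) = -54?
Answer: -1757 - 9*I ≈ -1757.0 - 9.0*I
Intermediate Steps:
s = -1710
c(f, a) = 0
v = -I (v = 1/(√(-1 + 0)) = 1/(√(-1)) = 1/I = -I ≈ -1.0*I)
M(w, S) = 7 + I*w (M(w, S) = 7 - w*(-I) = 7 - (-1)*I*w = 7 + I*w)
(s + A(-56)) + M(-9, 27) = (-1710 - 54) + (7 + I*(-9)) = -1764 + (7 - 9*I) = -1757 - 9*I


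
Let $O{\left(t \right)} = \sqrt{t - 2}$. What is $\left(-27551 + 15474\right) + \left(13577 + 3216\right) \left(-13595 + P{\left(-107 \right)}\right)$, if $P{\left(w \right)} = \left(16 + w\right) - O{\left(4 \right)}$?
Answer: $-229841075 - 16793 \sqrt{2} \approx -2.2986 \cdot 10^{8}$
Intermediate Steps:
$O{\left(t \right)} = \sqrt{-2 + t}$
$P{\left(w \right)} = 16 + w - \sqrt{2}$ ($P{\left(w \right)} = \left(16 + w\right) - \sqrt{-2 + 4} = \left(16 + w\right) - \sqrt{2} = 16 + w - \sqrt{2}$)
$\left(-27551 + 15474\right) + \left(13577 + 3216\right) \left(-13595 + P{\left(-107 \right)}\right) = \left(-27551 + 15474\right) + \left(13577 + 3216\right) \left(-13595 - \left(91 + \sqrt{2}\right)\right) = -12077 + 16793 \left(-13595 - \left(91 + \sqrt{2}\right)\right) = -12077 + 16793 \left(-13686 - \sqrt{2}\right) = -12077 - \left(229828998 + 16793 \sqrt{2}\right) = -229841075 - 16793 \sqrt{2}$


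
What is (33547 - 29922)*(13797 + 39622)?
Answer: 193643875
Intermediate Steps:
(33547 - 29922)*(13797 + 39622) = 3625*53419 = 193643875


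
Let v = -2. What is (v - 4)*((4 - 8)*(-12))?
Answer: -288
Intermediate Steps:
(v - 4)*((4 - 8)*(-12)) = (-2 - 4)*((4 - 8)*(-12)) = -(-24)*(-12) = -6*48 = -288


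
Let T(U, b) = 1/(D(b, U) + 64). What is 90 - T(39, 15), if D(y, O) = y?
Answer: 7109/79 ≈ 89.987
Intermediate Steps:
T(U, b) = 1/(64 + b) (T(U, b) = 1/(b + 64) = 1/(64 + b))
90 - T(39, 15) = 90 - 1/(64 + 15) = 90 - 1/79 = 7109/79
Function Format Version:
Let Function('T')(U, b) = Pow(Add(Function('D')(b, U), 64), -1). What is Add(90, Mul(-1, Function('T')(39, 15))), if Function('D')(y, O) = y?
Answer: Rational(7109, 79) ≈ 89.987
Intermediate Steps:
Function('T')(U, b) = Pow(Add(64, b), -1) (Function('T')(U, b) = Pow(Add(b, 64), -1) = Pow(Add(64, b), -1))
Add(90, Mul(-1, Function('T')(39, 15))) = Add(90, Mul(-1, Pow(Add(64, 15), -1))) = Add(90, Mul(-1, Pow(79, -1))) = Add(90, Mul(-1, Rational(1, 79))) = Add(90, Rational(-1, 79)) = Rational(7109, 79)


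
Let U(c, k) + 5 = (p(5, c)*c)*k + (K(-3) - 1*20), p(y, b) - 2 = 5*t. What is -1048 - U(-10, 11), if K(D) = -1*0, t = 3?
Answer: 847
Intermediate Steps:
K(D) = 0
p(y, b) = 17 (p(y, b) = 2 + 5*3 = 2 + 15 = 17)
U(c, k) = -25 + 17*c*k (U(c, k) = -5 + ((17*c)*k + (0 - 1*20)) = -5 + (17*c*k + (0 - 20)) = -5 + (17*c*k - 20) = -5 + (-20 + 17*c*k) = -25 + 17*c*k)
-1048 - U(-10, 11) = -1048 - (-25 + 17*(-10)*11) = -1048 - (-25 - 1870) = -1048 - 1*(-1895) = -1048 + 1895 = 847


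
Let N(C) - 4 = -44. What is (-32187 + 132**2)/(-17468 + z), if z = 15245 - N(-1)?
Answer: 399/59 ≈ 6.7627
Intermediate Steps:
N(C) = -40 (N(C) = 4 - 44 = -40)
z = 15285 (z = 15245 - 1*(-40) = 15245 + 40 = 15285)
(-32187 + 132**2)/(-17468 + z) = (-32187 + 132**2)/(-17468 + 15285) = (-32187 + 17424)/(-2183) = -14763*(-1/2183) = 399/59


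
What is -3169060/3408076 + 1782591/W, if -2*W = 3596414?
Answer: -2943457870084/1532106529933 ≈ -1.9212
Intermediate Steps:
W = -1798207 (W = -½*3596414 = -1798207)
-3169060/3408076 + 1782591/W = -3169060/3408076 + 1782591/(-1798207) = -3169060*1/3408076 + 1782591*(-1/1798207) = -792265/852019 - 1782591/1798207 = -2943457870084/1532106529933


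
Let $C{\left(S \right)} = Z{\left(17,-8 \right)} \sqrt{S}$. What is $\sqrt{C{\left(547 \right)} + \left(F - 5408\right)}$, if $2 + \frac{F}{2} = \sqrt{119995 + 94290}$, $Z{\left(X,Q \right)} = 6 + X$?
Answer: $\sqrt{-5412 + 2 \sqrt{214285} + 23 \sqrt{547}} \approx 62.835 i$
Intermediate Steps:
$F = -4 + 2 \sqrt{214285}$ ($F = -4 + 2 \sqrt{119995 + 94290} = -4 + 2 \sqrt{214285} \approx 921.82$)
$C{\left(S \right)} = 23 \sqrt{S}$ ($C{\left(S \right)} = \left(6 + 17\right) \sqrt{S} = 23 \sqrt{S}$)
$\sqrt{C{\left(547 \right)} + \left(F - 5408\right)} = \sqrt{23 \sqrt{547} - \left(5412 - 2 \sqrt{214285}\right)} = \sqrt{-5412 + 2 \sqrt{214285} + 23 \sqrt{547}}$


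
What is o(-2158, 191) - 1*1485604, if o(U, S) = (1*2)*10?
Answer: -1485584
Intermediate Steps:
o(U, S) = 20 (o(U, S) = 2*10 = 20)
o(-2158, 191) - 1*1485604 = 20 - 1*1485604 = 20 - 1485604 = -1485584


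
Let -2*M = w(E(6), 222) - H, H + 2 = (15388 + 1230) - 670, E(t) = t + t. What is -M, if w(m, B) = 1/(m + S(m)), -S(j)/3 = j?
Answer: -382705/48 ≈ -7973.0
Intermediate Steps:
S(j) = -3*j
E(t) = 2*t
w(m, B) = -1/(2*m) (w(m, B) = 1/(m - 3*m) = 1/(-2*m) = -1/(2*m))
H = 15946 (H = -2 + ((15388 + 1230) - 670) = -2 + (16618 - 670) = -2 + 15948 = 15946)
M = 382705/48 (M = -(-1/(2*(2*6)) - 1*15946)/2 = -(-1/2/12 - 15946)/2 = -(-1/2*1/12 - 15946)/2 = -(-1/24 - 15946)/2 = -1/2*(-382705/24) = 382705/48 ≈ 7973.0)
-M = -1*382705/48 = -382705/48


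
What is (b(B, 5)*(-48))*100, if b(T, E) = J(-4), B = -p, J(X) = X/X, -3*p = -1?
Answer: -4800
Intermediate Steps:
p = ⅓ (p = -⅓*(-1) = ⅓ ≈ 0.33333)
J(X) = 1
B = -⅓ (B = -1*⅓ = -⅓ ≈ -0.33333)
b(T, E) = 1
(b(B, 5)*(-48))*100 = (1*(-48))*100 = -48*100 = -4800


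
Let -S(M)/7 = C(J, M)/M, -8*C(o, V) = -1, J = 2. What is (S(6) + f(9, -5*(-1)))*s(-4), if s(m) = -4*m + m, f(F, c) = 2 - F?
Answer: -343/4 ≈ -85.750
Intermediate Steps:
C(o, V) = 1/8 (C(o, V) = -1/8*(-1) = 1/8)
s(m) = -3*m
S(M) = -7/(8*M)
(S(6) + f(9, -5*(-1)))*s(-4) = (-7/8/6 + (2 - 1*9))*(-3*(-4)) = (-7/8*1/6 + (2 - 9))*12 = (-7/48 - 7)*12 = -343/48*12 = -343/4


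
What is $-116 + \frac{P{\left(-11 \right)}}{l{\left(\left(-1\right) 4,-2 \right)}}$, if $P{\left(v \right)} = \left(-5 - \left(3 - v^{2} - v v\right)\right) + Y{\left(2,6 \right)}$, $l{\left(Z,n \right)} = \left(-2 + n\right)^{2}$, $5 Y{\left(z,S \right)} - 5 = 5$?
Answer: $- \frac{405}{4} \approx -101.25$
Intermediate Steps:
$Y{\left(z,S \right)} = 2$ ($Y{\left(z,S \right)} = 1 + \frac{1}{5} \cdot 5 = 1 + 1 = 2$)
$P{\left(v \right)} = -6 + 2 v^{2}$ ($P{\left(v \right)} = \left(-5 - \left(3 - v^{2} - v v\right)\right) + 2 = \left(-5 + \left(\left(v^{2} + v^{2}\right) - 3\right)\right) + 2 = \left(-5 + \left(2 v^{2} - 3\right)\right) + 2 = \left(-5 + \left(-3 + 2 v^{2}\right)\right) + 2 = \left(-8 + 2 v^{2}\right) + 2 = -6 + 2 v^{2}$)
$-116 + \frac{P{\left(-11 \right)}}{l{\left(\left(-1\right) 4,-2 \right)}} = -116 + \frac{-6 + 2 \left(-11\right)^{2}}{\left(-2 - 2\right)^{2}} = -116 + \frac{-6 + 2 \cdot 121}{\left(-4\right)^{2}} = -116 + \frac{-6 + 242}{16} = -116 + 236 \cdot \frac{1}{16} = -116 + \frac{59}{4} = - \frac{405}{4}$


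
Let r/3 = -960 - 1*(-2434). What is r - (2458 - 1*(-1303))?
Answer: 661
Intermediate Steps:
r = 4422 (r = 3*(-960 - 1*(-2434)) = 3*(-960 + 2434) = 3*1474 = 4422)
r - (2458 - 1*(-1303)) = 4422 - (2458 - 1*(-1303)) = 4422 - (2458 + 1303) = 4422 - 1*3761 = 4422 - 3761 = 661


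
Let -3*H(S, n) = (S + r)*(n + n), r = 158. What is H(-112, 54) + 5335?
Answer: 3679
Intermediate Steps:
H(S, n) = -2*n*(158 + S)/3 (H(S, n) = -(S + 158)*(n + n)/3 = -(158 + S)*2*n/3 = -2*n*(158 + S)/3)
H(-112, 54) + 5335 = -2/3*54*(158 - 112) + 5335 = -2/3*54*46 + 5335 = -1656 + 5335 = 3679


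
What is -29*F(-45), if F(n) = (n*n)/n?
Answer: 1305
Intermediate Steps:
F(n) = n (F(n) = n²/n = n)
-29*F(-45) = -29*(-45) = 1305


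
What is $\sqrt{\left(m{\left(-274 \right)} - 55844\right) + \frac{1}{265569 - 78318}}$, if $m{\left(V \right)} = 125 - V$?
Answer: $\frac{i \sqrt{1944064541833194}}{187251} \approx 235.47 i$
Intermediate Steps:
$\sqrt{\left(m{\left(-274 \right)} - 55844\right) + \frac{1}{265569 - 78318}} = \sqrt{\left(\left(125 - -274\right) - 55844\right) + \frac{1}{265569 - 78318}} = \sqrt{\left(\left(125 + 274\right) - 55844\right) + \frac{1}{187251}} = \sqrt{\left(399 - 55844\right) + \frac{1}{187251}} = \sqrt{-55445 + \frac{1}{187251}} = \sqrt{- \frac{10382131694}{187251}} = \frac{i \sqrt{1944064541833194}}{187251}$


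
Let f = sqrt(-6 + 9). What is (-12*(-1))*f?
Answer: 12*sqrt(3) ≈ 20.785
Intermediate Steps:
f = sqrt(3) ≈ 1.7320
(-12*(-1))*f = (-12*(-1))*sqrt(3) = 12*sqrt(3)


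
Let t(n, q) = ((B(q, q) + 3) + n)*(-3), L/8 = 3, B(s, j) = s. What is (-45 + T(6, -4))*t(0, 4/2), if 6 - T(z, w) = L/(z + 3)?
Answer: 625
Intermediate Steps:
L = 24 (L = 8*3 = 24)
T(z, w) = 6 - 24/(3 + z) (T(z, w) = 6 - 24/(z + 3) = 6 - 24/(3 + z))
t(n, q) = -9 - 3*n - 3*q (t(n, q) = ((q + 3) + n)*(-3) = ((3 + q) + n)*(-3) = (3 + n + q)*(-3) = -9 - 3*n - 3*q)
(-45 + T(6, -4))*t(0, 4/2) = (-45 + 6*(-1 + 6)/(3 + 6))*(-9 - 3*0 - 12/2) = (-45 + 6*5/9)*(-9 + 0 - 12/2) = (-45 + 6*(1/9)*5)*(-9 + 0 - 3*2) = (-45 + 10/3)*(-9 + 0 - 6) = -125/3*(-15) = 625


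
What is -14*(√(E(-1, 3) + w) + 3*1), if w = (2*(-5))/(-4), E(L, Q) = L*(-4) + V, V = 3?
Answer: -42 - 7*√38 ≈ -85.151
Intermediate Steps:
E(L, Q) = 3 - 4*L (E(L, Q) = L*(-4) + 3 = -4*L + 3 = 3 - 4*L)
w = 5/2 (w = -10*(-¼) = 5/2 ≈ 2.5000)
-14*(√(E(-1, 3) + w) + 3*1) = -14*(√((3 - 4*(-1)) + 5/2) + 3*1) = -14*(√((3 + 4) + 5/2) + 3) = -14*(√(7 + 5/2) + 3) = -14*(√(19/2) + 3) = -14*(√38/2 + 3) = -14*(3 + √38/2) = -42 - 7*√38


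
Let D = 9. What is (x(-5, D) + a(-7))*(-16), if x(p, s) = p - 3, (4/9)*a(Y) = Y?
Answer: 380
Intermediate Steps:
a(Y) = 9*Y/4
x(p, s) = -3 + p
(x(-5, D) + a(-7))*(-16) = ((-3 - 5) + (9/4)*(-7))*(-16) = (-8 - 63/4)*(-16) = -95/4*(-16) = 380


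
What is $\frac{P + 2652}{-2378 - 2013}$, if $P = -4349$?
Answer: $\frac{1697}{4391} \approx 0.38647$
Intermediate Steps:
$\frac{P + 2652}{-2378 - 2013} = \frac{-4349 + 2652}{-2378 - 2013} = - \frac{1697}{-4391} = \left(-1697\right) \left(- \frac{1}{4391}\right) = \frac{1697}{4391}$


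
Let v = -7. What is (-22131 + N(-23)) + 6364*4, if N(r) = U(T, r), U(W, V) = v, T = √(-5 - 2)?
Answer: 3318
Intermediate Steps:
T = I*√7 (T = √(-7) = I*√7 ≈ 2.6458*I)
U(W, V) = -7
N(r) = -7
(-22131 + N(-23)) + 6364*4 = (-22131 - 7) + 6364*4 = -22138 + 25456 = 3318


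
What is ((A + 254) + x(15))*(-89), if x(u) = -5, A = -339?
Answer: 8010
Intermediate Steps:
((A + 254) + x(15))*(-89) = ((-339 + 254) - 5)*(-89) = (-85 - 5)*(-89) = -90*(-89) = 8010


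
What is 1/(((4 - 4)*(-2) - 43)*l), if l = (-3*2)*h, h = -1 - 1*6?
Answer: -1/1806 ≈ -0.00055371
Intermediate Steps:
h = -7 (h = -1 - 6 = -7)
l = 42 (l = -3*2*(-7) = -6*(-7) = 42)
1/(((4 - 4)*(-2) - 43)*l) = 1/(((4 - 4)*(-2) - 43)*42) = 1/((0*(-2) - 43)*42) = 1/((0 - 43)*42) = 1/(-43*42) = 1/(-1806) = -1/1806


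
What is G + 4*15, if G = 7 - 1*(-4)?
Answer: 71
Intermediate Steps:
G = 11 (G = 7 + 4 = 11)
G + 4*15 = 11 + 4*15 = 11 + 60 = 71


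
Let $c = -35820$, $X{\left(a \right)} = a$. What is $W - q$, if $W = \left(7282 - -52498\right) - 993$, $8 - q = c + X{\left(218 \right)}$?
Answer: $23177$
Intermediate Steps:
$q = 35610$ ($q = 8 - \left(-35820 + 218\right) = 8 - -35602 = 8 + 35602 = 35610$)
$W = 58787$ ($W = \left(7282 + 52498\right) - 993 = 59780 - 993 = 58787$)
$W - q = 58787 - 35610 = 23177$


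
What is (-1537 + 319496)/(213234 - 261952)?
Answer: -317959/48718 ≈ -6.5265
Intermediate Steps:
(-1537 + 319496)/(213234 - 261952) = 317959/(-48718) = 317959*(-1/48718) = -317959/48718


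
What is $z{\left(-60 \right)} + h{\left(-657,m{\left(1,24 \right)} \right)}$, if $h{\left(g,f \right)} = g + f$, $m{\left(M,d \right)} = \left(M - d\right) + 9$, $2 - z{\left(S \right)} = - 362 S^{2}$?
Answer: $1302531$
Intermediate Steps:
$z{\left(S \right)} = 2 + 362 S^{2}$ ($z{\left(S \right)} = 2 - - 362 S^{2} = 2 + 362 S^{2}$)
$m{\left(M,d \right)} = 9 + M - d$
$h{\left(g,f \right)} = f + g$
$z{\left(-60 \right)} + h{\left(-657,m{\left(1,24 \right)} \right)} = \left(2 + 362 \left(-60\right)^{2}\right) + \left(\left(9 + 1 - 24\right) - 657\right) = \left(2 + 362 \cdot 3600\right) + \left(\left(9 + 1 - 24\right) - 657\right) = \left(2 + 1303200\right) - 671 = 1303202 - 671 = 1302531$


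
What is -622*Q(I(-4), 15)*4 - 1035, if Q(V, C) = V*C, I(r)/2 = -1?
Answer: 73605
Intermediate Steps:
I(r) = -2 (I(r) = 2*(-1) = -2)
Q(V, C) = C*V
-622*Q(I(-4), 15)*4 - 1035 = -622*15*(-2)*4 - 1035 = -(-18660)*4 - 1035 = -622*(-120) - 1035 = 74640 - 1035 = 73605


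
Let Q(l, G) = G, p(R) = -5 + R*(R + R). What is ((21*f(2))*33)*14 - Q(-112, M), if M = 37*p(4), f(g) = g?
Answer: 18405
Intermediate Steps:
p(R) = -5 + 2*R² (p(R) = -5 + R*(2*R) = -5 + 2*R²)
M = 999 (M = 37*(-5 + 2*4²) = 37*(-5 + 2*16) = 37*(-5 + 32) = 37*27 = 999)
((21*f(2))*33)*14 - Q(-112, M) = ((21*2)*33)*14 - 1*999 = (42*33)*14 - 999 = 1386*14 - 999 = 19404 - 999 = 18405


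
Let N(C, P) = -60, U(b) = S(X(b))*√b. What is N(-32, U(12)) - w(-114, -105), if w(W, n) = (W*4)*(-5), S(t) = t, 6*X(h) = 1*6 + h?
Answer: -2340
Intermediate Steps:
X(h) = 1 + h/6 (X(h) = (1*6 + h)/6 = (6 + h)/6 = 1 + h/6)
U(b) = √b*(1 + b/6) (U(b) = (1 + b/6)*√b = √b*(1 + b/6))
w(W, n) = -20*W (w(W, n) = (4*W)*(-5) = -20*W)
N(-32, U(12)) - w(-114, -105) = -60 - (-20)*(-114) = -60 - 1*2280 = -60 - 2280 = -2340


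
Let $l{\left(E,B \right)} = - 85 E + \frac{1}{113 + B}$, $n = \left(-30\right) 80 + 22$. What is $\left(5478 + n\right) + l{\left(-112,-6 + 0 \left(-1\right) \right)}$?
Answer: $\frac{1350341}{107} \approx 12620.0$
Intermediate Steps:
$n = -2378$ ($n = -2400 + 22 = -2378$)
$l{\left(E,B \right)} = \frac{1}{113 + B} - 85 E$
$\left(5478 + n\right) + l{\left(-112,-6 + 0 \left(-1\right) \right)} = \left(5478 - 2378\right) + \frac{1 - -1075760 - 85 \left(-6 + 0 \left(-1\right)\right) \left(-112\right)}{113 + \left(-6 + 0 \left(-1\right)\right)} = 3100 + \frac{1 + 1075760 - 85 \left(-6 + 0\right) \left(-112\right)}{113 + \left(-6 + 0\right)} = 3100 + \frac{1 + 1075760 - \left(-510\right) \left(-112\right)}{113 - 6} = 3100 + \frac{1 + 1075760 - 57120}{107} = 3100 + \frac{1}{107} \cdot 1018641 = 3100 + \frac{1018641}{107} = \frac{1350341}{107}$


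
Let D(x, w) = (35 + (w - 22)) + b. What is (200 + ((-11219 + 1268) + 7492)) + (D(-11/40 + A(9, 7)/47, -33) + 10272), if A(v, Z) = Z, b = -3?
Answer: 7990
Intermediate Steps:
D(x, w) = 10 + w (D(x, w) = (35 + (w - 22)) - 3 = (35 + (-22 + w)) - 3 = (13 + w) - 3 = 10 + w)
(200 + ((-11219 + 1268) + 7492)) + (D(-11/40 + A(9, 7)/47, -33) + 10272) = (200 + ((-11219 + 1268) + 7492)) + ((10 - 33) + 10272) = (200 + (-9951 + 7492)) + (-23 + 10272) = (200 - 2459) + 10249 = -2259 + 10249 = 7990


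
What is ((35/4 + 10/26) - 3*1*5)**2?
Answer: 93025/2704 ≈ 34.403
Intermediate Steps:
((35/4 + 10/26) - 3*1*5)**2 = ((35*(1/4) + 10*(1/26)) - 3*5)**2 = ((35/4 + 5/13) - 15)**2 = (475/52 - 15)**2 = (-305/52)**2 = 93025/2704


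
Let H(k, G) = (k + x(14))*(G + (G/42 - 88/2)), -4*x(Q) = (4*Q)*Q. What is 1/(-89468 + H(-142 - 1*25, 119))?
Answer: -2/235443 ≈ -8.4946e-6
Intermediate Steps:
x(Q) = -Q**2 (x(Q) = -4*Q*Q/4 = -Q**2)
H(k, G) = (-196 + k)*(-44 + 43*G/42) (H(k, G) = (k - 1*14**2)*(G + (G/42 - 88/2)) = (k - 1*196)*(G + (G*(1/42) - 88*1/2)) = (k - 196)*(G + (G/42 - 44)) = (-196 + k)*(G + (-44 + G/42)) = (-196 + k)*(-44 + 43*G/42))
1/(-89468 + H(-142 - 1*25, 119)) = 1/(-89468 + (8624 - 44*(-142 - 1*25) - 602/3*119 + (43/42)*119*(-142 - 1*25))) = 1/(-89468 + (8624 - 44*(-142 - 25) - 71638/3 + (43/42)*119*(-142 - 25))) = 1/(-89468 + (8624 - 44*(-167) - 71638/3 + (43/42)*119*(-167))) = 1/(-89468 + (8624 + 7348 - 71638/3 - 122077/6)) = 1/(-89468 - 56507/2) = 1/(-235443/2) = -2/235443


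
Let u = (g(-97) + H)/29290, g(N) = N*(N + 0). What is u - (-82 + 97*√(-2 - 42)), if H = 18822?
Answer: 2430011/29290 - 194*I*√11 ≈ 82.964 - 643.42*I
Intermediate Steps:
g(N) = N² (g(N) = N*N = N²)
u = 28231/29290 (u = ((-97)² + 18822)/29290 = (9409 + 18822)*(1/29290) = 28231*(1/29290) = 28231/29290 ≈ 0.96384)
u - (-82 + 97*√(-2 - 42)) = 28231/29290 - (-82 + 97*√(-2 - 42)) = 28231/29290 - (-82 + 97*√(-44)) = 28231/29290 - (-82 + 97*(2*I*√11)) = 28231/29290 - (-82 + 194*I*√11) = 28231/29290 + (82 - 194*I*√11) = 2430011/29290 - 194*I*√11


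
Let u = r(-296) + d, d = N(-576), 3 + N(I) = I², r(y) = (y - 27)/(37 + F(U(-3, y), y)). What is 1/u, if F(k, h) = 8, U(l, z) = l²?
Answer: 45/14929462 ≈ 3.0142e-6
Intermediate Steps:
r(y) = -⅗ + y/45 (r(y) = (y - 27)/(37 + 8) = (-27 + y)/45 = (-27 + y)*(1/45) = -⅗ + y/45)
N(I) = -3 + I²
d = 331773 (d = -3 + (-576)² = -3 + 331776 = 331773)
u = 14929462/45 (u = (-⅗ + (1/45)*(-296)) + 331773 = (-⅗ - 296/45) + 331773 = -323/45 + 331773 = 14929462/45 ≈ 3.3177e+5)
1/u = 1/(14929462/45) = 45/14929462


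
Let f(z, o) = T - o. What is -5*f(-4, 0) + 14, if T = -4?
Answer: 34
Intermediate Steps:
f(z, o) = -4 - o
-5*f(-4, 0) + 14 = -5*(-4 - 1*0) + 14 = -5*(-4 + 0) + 14 = -5*(-4) + 14 = 20 + 14 = 34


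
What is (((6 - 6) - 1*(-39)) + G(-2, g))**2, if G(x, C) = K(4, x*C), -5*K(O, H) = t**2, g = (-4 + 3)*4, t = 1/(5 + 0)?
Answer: 23755876/15625 ≈ 1520.4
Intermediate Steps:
t = 1/5 ≈ 0.20000
g = -4 (g = -1*4 = -4)
K(O, H) = -1/125 (K(O, H) = -(1/5)**2/5 = -1/5*1/25 = -1/125)
G(x, C) = -1/125
(((6 - 6) - 1*(-39)) + G(-2, g))**2 = (((6 - 6) - 1*(-39)) - 1/125)**2 = ((0 + 39) - 1/125)**2 = (39 - 1/125)**2 = (4874/125)**2 = 23755876/15625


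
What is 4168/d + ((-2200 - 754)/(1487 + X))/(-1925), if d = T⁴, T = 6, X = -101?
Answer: 11035973/3430350 ≈ 3.2172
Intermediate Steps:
d = 1296 (d = 6⁴ = 1296)
4168/d + ((-2200 - 754)/(1487 + X))/(-1925) = 4168/1296 + ((-2200 - 754)/(1487 - 101))/(-1925) = 4168*(1/1296) - 2954/1386*(-1/1925) = 521/162 - 2954*1/1386*(-1/1925) = 521/162 - 211/99*(-1/1925) = 521/162 + 211/190575 = 11035973/3430350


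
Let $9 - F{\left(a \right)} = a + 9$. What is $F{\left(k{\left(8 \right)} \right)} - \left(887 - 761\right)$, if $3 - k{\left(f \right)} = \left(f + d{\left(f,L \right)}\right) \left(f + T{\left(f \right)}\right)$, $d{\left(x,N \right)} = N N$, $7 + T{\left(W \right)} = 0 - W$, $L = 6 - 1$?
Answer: $-360$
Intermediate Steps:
$L = 5$
$T{\left(W \right)} = -7 - W$ ($T{\left(W \right)} = -7 + \left(0 - W\right) = -7 - W$)
$d{\left(x,N \right)} = N^{2}$
$k{\left(f \right)} = 178 + 7 f$ ($k{\left(f \right)} = 3 - \left(f + 5^{2}\right) \left(f - \left(7 + f\right)\right) = 3 - \left(f + 25\right) \left(-7\right) = 3 - \left(25 + f\right) \left(-7\right) = 3 - \left(-175 - 7 f\right) = 3 + \left(175 + 7 f\right) = 178 + 7 f$)
$F{\left(a \right)} = - a$ ($F{\left(a \right)} = 9 - \left(a + 9\right) = 9 - \left(9 + a\right) = - a$)
$F{\left(k{\left(8 \right)} \right)} - \left(887 - 761\right) = - (178 + 7 \cdot 8) - \left(887 - 761\right) = - (178 + 56) - \left(887 - 761\right) = \left(-1\right) 234 - 126 = -234 - 126 = -360$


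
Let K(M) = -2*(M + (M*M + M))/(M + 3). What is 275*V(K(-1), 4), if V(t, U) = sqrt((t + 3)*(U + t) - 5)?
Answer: 275*sqrt(15) ≈ 1065.1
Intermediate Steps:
K(M) = -2*(M**2 + 2*M)/(3 + M) (K(M) = -2*(M + (M**2 + M))/(3 + M) = -2*(M + (M + M**2))/(3 + M) = -2*(M**2 + 2*M)/(3 + M))
V(t, U) = sqrt(-5 + (3 + t)*(U + t)) (V(t, U) = sqrt((3 + t)*(U + t) - 5) = sqrt(-5 + (3 + t)*(U + t)))
275*V(K(-1), 4) = 275*sqrt(-5 + (-2*(-1)*(2 - 1)/(3 - 1))**2 + 3*4 + 3*(-2*(-1)*(2 - 1)/(3 - 1)) + 4*(-2*(-1)*(2 - 1)/(3 - 1))) = 275*sqrt(-5 + (-2*(-1)*1/2)**2 + 12 + 3*(-2*(-1)*1/2) + 4*(-2*(-1)*1/2)) = 275*sqrt(-5 + (-2*(-1)*1/2*1)**2 + 12 + 3*(-2*(-1)*1/2*1) + 4*(-2*(-1)*1/2*1)) = 275*sqrt(-5 + 1**2 + 12 + 3*1 + 4*1) = 275*sqrt(-5 + 1 + 12 + 3 + 4) = 275*sqrt(15)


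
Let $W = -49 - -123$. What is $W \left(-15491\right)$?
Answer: $-1146334$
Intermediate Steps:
$W = 74$ ($W = -49 + 123 = 74$)
$W \left(-15491\right) = 74 \left(-15491\right) = -1146334$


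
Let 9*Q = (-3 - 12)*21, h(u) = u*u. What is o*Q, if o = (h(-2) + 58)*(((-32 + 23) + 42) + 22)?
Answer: -119350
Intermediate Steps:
h(u) = u**2
Q = -35 (Q = ((-3 - 12)*21)/9 = (-15*21)/9 = (1/9)*(-315) = -35)
o = 3410 (o = ((-2)**2 + 58)*(((-32 + 23) + 42) + 22) = (4 + 58)*((-9 + 42) + 22) = 62*(33 + 22) = 62*55 = 3410)
o*Q = 3410*(-35) = -119350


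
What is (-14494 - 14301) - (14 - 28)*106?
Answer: -27311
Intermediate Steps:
(-14494 - 14301) - (14 - 28)*106 = -28795 - (-14)*106 = -28795 - 1*(-1484) = -28795 + 1484 = -27311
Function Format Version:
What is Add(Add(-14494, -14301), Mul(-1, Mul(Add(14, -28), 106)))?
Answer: -27311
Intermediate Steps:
Add(Add(-14494, -14301), Mul(-1, Mul(Add(14, -28), 106))) = Add(-28795, Mul(-1, Mul(-14, 106))) = Add(-28795, Mul(-1, -1484)) = Add(-28795, 1484) = -27311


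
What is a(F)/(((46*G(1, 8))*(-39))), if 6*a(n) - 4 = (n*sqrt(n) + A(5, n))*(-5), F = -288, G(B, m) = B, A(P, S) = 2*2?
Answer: 4/2691 - 480*I*sqrt(2)/299 ≈ 0.0014864 - 2.2703*I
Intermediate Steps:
A(P, S) = 4
a(n) = -8/3 - 5*n**(3/2)/6 (a(n) = 2/3 + ((n*sqrt(n) + 4)*(-5))/6 = 2/3 + ((n**(3/2) + 4)*(-5))/6 = 2/3 + ((4 + n**(3/2))*(-5))/6 = 2/3 + (-20 - 5*n**(3/2))/6 = 2/3 + (-10/3 - 5*n**(3/2)/6) = -8/3 - 5*n**(3/2)/6)
a(F)/(((46*G(1, 8))*(-39))) = (-8/3 - (-2880)*I*sqrt(2))/(((46*1)*(-39))) = (-8/3 - (-2880)*I*sqrt(2))/((46*(-39))) = (-8/3 + 2880*I*sqrt(2))/(-1794) = (-8/3 + 2880*I*sqrt(2))*(-1/1794) = 4/2691 - 480*I*sqrt(2)/299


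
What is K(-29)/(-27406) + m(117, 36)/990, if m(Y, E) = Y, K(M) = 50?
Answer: 175389/1507330 ≈ 0.11636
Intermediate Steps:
K(-29)/(-27406) + m(117, 36)/990 = 50/(-27406) + 117/990 = 50*(-1/27406) + 117*(1/990) = -25/13703 + 13/110 = 175389/1507330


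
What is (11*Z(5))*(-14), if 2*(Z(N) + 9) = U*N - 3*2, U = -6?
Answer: 4158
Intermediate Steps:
Z(N) = -12 - 3*N (Z(N) = -9 + (-6*N - 3*2)/2 = -9 + (-6*N - 6)/2 = -9 + (-6 - 6*N)/2 = -9 + (-3 - 3*N) = -12 - 3*N)
(11*Z(5))*(-14) = (11*(-12 - 3*5))*(-14) = (11*(-12 - 15))*(-14) = (11*(-27))*(-14) = -297*(-14) = 4158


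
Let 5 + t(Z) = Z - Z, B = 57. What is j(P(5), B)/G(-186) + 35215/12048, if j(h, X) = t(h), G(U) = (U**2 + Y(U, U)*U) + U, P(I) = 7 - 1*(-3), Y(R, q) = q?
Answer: 134999225/46188016 ≈ 2.9228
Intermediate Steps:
P(I) = 10 (P(I) = 7 + 3 = 10)
G(U) = U + 2*U**2 (G(U) = (U**2 + U*U) + U = (U**2 + U**2) + U = 2*U**2 + U = U + 2*U**2)
t(Z) = -5 (t(Z) = -5 + (Z - Z) = -5 + 0 = -5)
j(h, X) = -5
j(P(5), B)/G(-186) + 35215/12048 = -5*(-1/(186*(1 + 2*(-186)))) + 35215/12048 = -5*(-1/(186*(1 - 372))) + 35215*(1/12048) = -5/((-186*(-371))) + 35215/12048 = -5/69006 + 35215/12048 = 134999225/46188016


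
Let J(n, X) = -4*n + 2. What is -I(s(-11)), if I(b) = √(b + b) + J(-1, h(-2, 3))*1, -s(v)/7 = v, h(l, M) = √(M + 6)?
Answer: -6 - √154 ≈ -18.410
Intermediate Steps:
h(l, M) = √(6 + M)
J(n, X) = 2 - 4*n
s(v) = -7*v
I(b) = 6 + √2*√b (I(b) = √(b + b) + (2 - 4*(-1))*1 = √(2*b) + (2 + 4)*1 = √2*√b + 6*1 = √2*√b + 6 = 6 + √2*√b)
-I(s(-11)) = -(6 + √2*√(-7*(-11))) = -(6 + √2*√77) = -(6 + √154) = -6 - √154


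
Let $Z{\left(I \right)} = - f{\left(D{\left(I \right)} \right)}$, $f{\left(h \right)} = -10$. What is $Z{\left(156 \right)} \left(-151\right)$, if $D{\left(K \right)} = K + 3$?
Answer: $-1510$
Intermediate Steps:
$D{\left(K \right)} = 3 + K$
$Z{\left(I \right)} = 10$ ($Z{\left(I \right)} = \left(-1\right) \left(-10\right) = 10$)
$Z{\left(156 \right)} \left(-151\right) = 10 \left(-151\right) = -1510$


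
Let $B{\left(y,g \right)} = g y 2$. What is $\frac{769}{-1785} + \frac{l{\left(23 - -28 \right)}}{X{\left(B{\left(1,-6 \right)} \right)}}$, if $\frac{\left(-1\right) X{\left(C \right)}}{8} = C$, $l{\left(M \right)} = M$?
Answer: $\frac{5737}{57120} \approx 0.10044$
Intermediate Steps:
$B{\left(y,g \right)} = 2 g y$
$X{\left(C \right)} = - 8 C$
$\frac{769}{-1785} + \frac{l{\left(23 - -28 \right)}}{X{\left(B{\left(1,-6 \right)} \right)}} = \frac{769}{-1785} + \frac{23 - -28}{\left(-8\right) 2 \left(-6\right) 1} = 769 \left(- \frac{1}{1785}\right) + \frac{23 + 28}{\left(-8\right) \left(-12\right)} = - \frac{769}{1785} + \frac{51}{96} = - \frac{769}{1785} + 51 \cdot \frac{1}{96} = - \frac{769}{1785} + \frac{17}{32} = \frac{5737}{57120}$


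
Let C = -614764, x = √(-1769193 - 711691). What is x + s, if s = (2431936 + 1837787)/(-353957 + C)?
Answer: -1423241/322907 + 2*I*√620221 ≈ -4.4076 + 1575.1*I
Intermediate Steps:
x = 2*I*√620221 (x = √(-2480884) = 2*I*√620221 ≈ 1575.1*I)
s = -1423241/322907 (s = (2431936 + 1837787)/(-353957 - 614764) = 4269723/(-968721) = 4269723*(-1/968721) = -1423241/322907 ≈ -4.4076)
x + s = 2*I*√620221 - 1423241/322907 = -1423241/322907 + 2*I*√620221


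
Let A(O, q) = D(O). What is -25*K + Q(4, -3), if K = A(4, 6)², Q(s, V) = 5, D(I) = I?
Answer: -395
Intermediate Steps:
A(O, q) = O
K = 16 (K = 4² = 16)
-25*K + Q(4, -3) = -25*16 + 5 = -400 + 5 = -395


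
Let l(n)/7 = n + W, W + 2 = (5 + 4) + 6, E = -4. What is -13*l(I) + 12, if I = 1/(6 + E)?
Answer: -2433/2 ≈ -1216.5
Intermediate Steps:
W = 13 (W = -2 + ((5 + 4) + 6) = -2 + (9 + 6) = -2 + 15 = 13)
I = 1/2 (I = 1/(6 - 4) = 1/2 ≈ 0.50000)
l(n) = 91 + 7*n (l(n) = 7*(n + 13) = 7*(13 + n) = 91 + 7*n)
-13*l(I) + 12 = -13*(91 + 7*(1/2)) + 12 = -13*(91 + 7/2) + 12 = -13*189/2 + 12 = -2457/2 + 12 = -2433/2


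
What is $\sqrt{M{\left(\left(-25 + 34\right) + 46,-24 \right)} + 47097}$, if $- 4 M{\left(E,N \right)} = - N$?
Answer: $\sqrt{47091} \approx 217.0$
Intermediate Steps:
$M{\left(E,N \right)} = \frac{N}{4}$ ($M{\left(E,N \right)} = - \frac{\left(-1\right) N}{4} = \frac{N}{4}$)
$\sqrt{M{\left(\left(-25 + 34\right) + 46,-24 \right)} + 47097} = \sqrt{\frac{1}{4} \left(-24\right) + 47097} = \sqrt{-6 + 47097} = \sqrt{47091}$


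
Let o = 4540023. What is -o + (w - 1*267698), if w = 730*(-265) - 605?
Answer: -5001776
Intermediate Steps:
w = -194055 (w = -193450 - 605 = -194055)
-o + (w - 1*267698) = -1*4540023 + (-194055 - 1*267698) = -4540023 + (-194055 - 267698) = -4540023 - 461753 = -5001776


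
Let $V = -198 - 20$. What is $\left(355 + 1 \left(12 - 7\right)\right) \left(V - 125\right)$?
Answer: $-123480$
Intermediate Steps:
$V = -218$
$\left(355 + 1 \left(12 - 7\right)\right) \left(V - 125\right) = \left(355 + 1 \left(12 - 7\right)\right) \left(-218 - 125\right) = \left(355 + 1 \cdot 5\right) \left(-343\right) = \left(355 + 5\right) \left(-343\right) = 360 \left(-343\right) = -123480$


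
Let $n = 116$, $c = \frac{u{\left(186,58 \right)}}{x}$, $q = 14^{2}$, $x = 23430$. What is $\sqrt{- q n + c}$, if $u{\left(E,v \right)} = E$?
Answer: $\frac{i \sqrt{346701711345}}{3905} \approx 150.78 i$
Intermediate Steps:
$q = 196$
$c = \frac{31}{3905}$ ($c = \frac{186}{23430} = 186 \cdot \frac{1}{23430} = \frac{31}{3905} \approx 0.0079385$)
$\sqrt{- q n + c} = \sqrt{\left(-1\right) 196 \cdot 116 + \frac{31}{3905}} = \sqrt{\left(-196\right) 116 + \frac{31}{3905}} = \sqrt{-22736 + \frac{31}{3905}} = \sqrt{- \frac{88784049}{3905}} = \frac{i \sqrt{346701711345}}{3905}$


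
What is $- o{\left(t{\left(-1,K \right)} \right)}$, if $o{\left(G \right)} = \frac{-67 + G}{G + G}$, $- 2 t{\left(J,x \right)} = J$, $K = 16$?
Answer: $\frac{133}{2} \approx 66.5$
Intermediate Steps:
$t{\left(J,x \right)} = - \frac{J}{2}$
$o{\left(G \right)} = \frac{-67 + G}{2 G}$
$- o{\left(t{\left(-1,K \right)} \right)} = - \frac{-67 - - \frac{1}{2}}{2 \left(\left(- \frac{1}{2}\right) \left(-1\right)\right)} = - \frac{\frac{1}{\frac{1}{2}} \left(-67 + \frac{1}{2}\right)}{2} = - \frac{2 \left(-133\right)}{2 \cdot 2} = \left(-1\right) \left(- \frac{133}{2}\right) = \frac{133}{2}$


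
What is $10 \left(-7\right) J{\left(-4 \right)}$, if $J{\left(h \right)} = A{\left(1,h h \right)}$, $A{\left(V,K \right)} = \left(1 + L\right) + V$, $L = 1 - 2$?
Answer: $-70$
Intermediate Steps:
$L = -1$
$A{\left(V,K \right)} = V$ ($A{\left(V,K \right)} = \left(1 - 1\right) + V = 0 + V = V$)
$J{\left(h \right)} = 1$
$10 \left(-7\right) J{\left(-4 \right)} = 10 \left(-7\right) 1 = \left(-70\right) 1 = -70$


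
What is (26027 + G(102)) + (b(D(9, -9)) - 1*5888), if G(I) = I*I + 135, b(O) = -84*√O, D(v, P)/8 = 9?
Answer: 30678 - 504*√2 ≈ 29965.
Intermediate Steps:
D(v, P) = 72 (D(v, P) = 8*9 = 72)
G(I) = 135 + I² (G(I) = I² + 135 = 135 + I²)
(26027 + G(102)) + (b(D(9, -9)) - 1*5888) = (26027 + (135 + 102²)) + (-504*√2 - 1*5888) = (26027 + (135 + 10404)) + (-504*√2 - 5888) = (26027 + 10539) + (-504*√2 - 5888) = 36566 + (-5888 - 504*√2) = 30678 - 504*√2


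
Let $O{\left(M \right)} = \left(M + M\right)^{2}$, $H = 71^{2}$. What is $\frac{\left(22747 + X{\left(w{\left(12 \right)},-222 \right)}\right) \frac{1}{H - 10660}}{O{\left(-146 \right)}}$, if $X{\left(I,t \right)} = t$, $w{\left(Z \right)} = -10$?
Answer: $- \frac{22525}{479098416} \approx -4.7015 \cdot 10^{-5}$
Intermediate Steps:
$H = 5041$
$O{\left(M \right)} = 4 M^{2}$ ($O{\left(M \right)} = \left(2 M\right)^{2} = 4 M^{2}$)
$\frac{\left(22747 + X{\left(w{\left(12 \right)},-222 \right)}\right) \frac{1}{H - 10660}}{O{\left(-146 \right)}} = \frac{\left(22747 - 222\right) \frac{1}{5041 - 10660}}{4 \left(-146\right)^{2}} = \frac{22525 \frac{1}{-5619}}{4 \cdot 21316} = \frac{22525 \left(- \frac{1}{5619}\right)}{85264} = \left(- \frac{22525}{5619}\right) \frac{1}{85264} = - \frac{22525}{479098416}$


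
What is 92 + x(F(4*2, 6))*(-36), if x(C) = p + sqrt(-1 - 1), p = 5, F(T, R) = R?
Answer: -88 - 36*I*sqrt(2) ≈ -88.0 - 50.912*I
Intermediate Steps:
x(C) = 5 + I*sqrt(2) (x(C) = 5 + sqrt(-1 - 1) = 5 + sqrt(-2) = 5 + I*sqrt(2))
92 + x(F(4*2, 6))*(-36) = 92 + (5 + I*sqrt(2))*(-36) = 92 + (-180 - 36*I*sqrt(2)) = -88 - 36*I*sqrt(2)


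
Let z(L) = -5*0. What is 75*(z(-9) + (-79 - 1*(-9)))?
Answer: -5250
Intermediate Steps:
z(L) = 0
75*(z(-9) + (-79 - 1*(-9))) = 75*(0 + (-79 - 1*(-9))) = 75*(0 + (-79 + 9)) = 75*(0 - 70) = 75*(-70) = -5250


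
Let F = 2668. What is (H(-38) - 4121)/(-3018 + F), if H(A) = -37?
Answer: 297/25 ≈ 11.880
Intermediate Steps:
(H(-38) - 4121)/(-3018 + F) = (-37 - 4121)/(-3018 + 2668) = -4158/(-350) = -4158*(-1/350) = 297/25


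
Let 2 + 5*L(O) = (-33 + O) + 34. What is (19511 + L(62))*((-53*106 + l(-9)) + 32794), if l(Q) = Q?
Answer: 2651933872/5 ≈ 5.3039e+8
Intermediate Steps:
L(O) = -⅕ + O/5 (L(O) = -⅖ + ((-33 + O) + 34)/5 = -⅖ + (1 + O)/5 = -⅖ + (⅕ + O/5) = -⅕ + O/5)
(19511 + L(62))*((-53*106 + l(-9)) + 32794) = (19511 + (-⅕ + (⅕)*62))*((-53*106 - 9) + 32794) = (19511 + (-⅕ + 62/5))*((-5618 - 9) + 32794) = (19511 + 61/5)*(-5627 + 32794) = (97616/5)*27167 = 2651933872/5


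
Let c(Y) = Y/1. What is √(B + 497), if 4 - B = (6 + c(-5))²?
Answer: 10*√5 ≈ 22.361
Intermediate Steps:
c(Y) = Y (c(Y) = Y*1 = Y)
B = 3 (B = 4 - (6 - 5)² = 4 - 1*1² = 4 - 1*1 = 4 - 1 = 3)
√(B + 497) = √(3 + 497) = √500 = 10*√5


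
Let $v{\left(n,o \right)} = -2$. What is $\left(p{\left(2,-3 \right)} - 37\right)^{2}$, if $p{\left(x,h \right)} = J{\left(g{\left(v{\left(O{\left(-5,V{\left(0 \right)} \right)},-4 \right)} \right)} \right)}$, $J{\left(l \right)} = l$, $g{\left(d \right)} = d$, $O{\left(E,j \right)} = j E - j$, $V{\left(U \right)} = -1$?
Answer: $1521$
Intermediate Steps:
$O{\left(E,j \right)} = - j + E j$ ($O{\left(E,j \right)} = E j - j = - j + E j$)
$p{\left(x,h \right)} = -2$
$\left(p{\left(2,-3 \right)} - 37\right)^{2} = \left(-2 - 37\right)^{2} = \left(-39\right)^{2} = 1521$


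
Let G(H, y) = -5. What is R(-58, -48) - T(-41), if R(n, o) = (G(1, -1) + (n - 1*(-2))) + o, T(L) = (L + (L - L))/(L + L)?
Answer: -219/2 ≈ -109.50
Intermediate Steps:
T(L) = ½ (T(L) = (L + 0)/((2*L)) = L*(1/(2*L)) = ½)
R(n, o) = -3 + n + o (R(n, o) = (-5 + (n - 1*(-2))) + o = (-5 + (n + 2)) + o = (-5 + (2 + n)) + o = (-3 + n) + o = -3 + n + o)
R(-58, -48) - T(-41) = (-3 - 58 - 48) - 1*½ = -109 - ½ = -219/2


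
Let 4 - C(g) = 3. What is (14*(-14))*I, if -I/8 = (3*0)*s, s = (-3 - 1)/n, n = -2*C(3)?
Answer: 0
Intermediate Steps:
C(g) = 1 (C(g) = 4 - 1*3 = 4 - 3 = 1)
n = -2 (n = -2*1 = -2)
s = 2 (s = (-3 - 1)/(-2) = -4*(-½) = 2)
I = 0 (I = -8*3*0*2 = -0*2 = -8*0 = 0)
(14*(-14))*I = (14*(-14))*0 = -196*0 = 0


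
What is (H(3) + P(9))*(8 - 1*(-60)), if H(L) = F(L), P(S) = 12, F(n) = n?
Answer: 1020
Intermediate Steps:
H(L) = L
(H(3) + P(9))*(8 - 1*(-60)) = (3 + 12)*(8 - 1*(-60)) = 15*(8 + 60) = 15*68 = 1020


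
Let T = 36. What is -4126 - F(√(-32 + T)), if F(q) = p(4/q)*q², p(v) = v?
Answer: -4134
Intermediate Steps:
F(q) = 4*q (F(q) = (4/q)*q² = 4*q)
-4126 - F(√(-32 + T)) = -4126 - 4*√(-32 + 36) = -4126 - 4*√4 = -4126 - 4*2 = -4126 - 1*8 = -4126 - 8 = -4134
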